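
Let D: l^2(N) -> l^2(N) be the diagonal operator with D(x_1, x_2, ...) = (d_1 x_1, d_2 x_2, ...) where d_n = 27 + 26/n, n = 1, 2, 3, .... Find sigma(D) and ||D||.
sigma(D) = {27 + 26/n : n ≥ 1} ∪ {27}; ||D|| = 53

A bounded diagonal operator on l^2 with diagonal entries d_n has spectrum equal to the closure of {d_n : n ≥ 1}: every d_n is an eigenvalue (with eigenvector e_n), so {d_n} ⊂ sigma(D); the spectrum is closed, so its closure is too; and for lambda not in the closure, (D - lambda I) has bounded inverse (the diagonal entries 1/(d_n - lambda) are bounded). For our sequence d_n = 27 + 26/n, n = 1, 2, 3, ...:
  - {d_n} = {27 + 26/n : n ≥ 1}; the only limit point is 27
  - closure = {27 + 26/n : n ≥ 1} ∪ {27}
For the norm: a diagonal operator has ||D|| = sup_n |d_n|. Here d_n = 27 + 26/n is positive and decreasing, so sup_n |d_n| = d_1 = 27 + 26 = 53. So ||D|| = 53.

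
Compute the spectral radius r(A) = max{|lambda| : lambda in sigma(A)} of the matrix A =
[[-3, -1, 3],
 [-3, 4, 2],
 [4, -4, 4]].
r(A) ≈ 4.942

The eigenvalues of A are the roots of its characteristic polynomial. With M = A (coefficients from the trace, the sum of principal 2x2 minors, and det A):
  p(λ) = det(λ I - M) = λ^3 - 5λ^2 - 15λ + 104.
No integer candidate from the rational root theorem (±divisors of 104) is a root, so the roots are irrational. The cubic discriminant is Δ = -80507 < 0, so there is one real root and a complex-conjugate pair. p(-5) = -71 and p(-4) = 20 have opposite signs, so a root lies in (-5, -4); Newton's method refines it to λ ≈ -4.2582. Dividing out (λ - (-4.2582)) leaves approximately λ^2 - 9.2582λ + 24.4234. For λ^2 - 9.2582λ + 24.4234 the discriminant is -11.9792. It is negative, so the remaining roots are the complex-conjugate pair λ ≈ 4.6291 ± 1.7305i. Their product equals the constant term, so |λ|^2 ≈ 24.4234 and |λ| ≈ 4.942.
Thus the eigenvalues (to 4 decimals) are -4.2582 (modulus 4.2582); 4.6291 ± 1.7305i (modulus 4.942). The spectral radius is the largest modulus: r(A) ≈ 4.942. (Cross-check: r(A) ≤ ||A||_2 ≈ 7.7976; equality holds whenever A is normal, though it can also hold for some non-normal A.)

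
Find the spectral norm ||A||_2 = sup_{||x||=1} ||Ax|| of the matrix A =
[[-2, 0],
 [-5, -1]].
||A||_2 = sqrt((30 + sqrt(884))/2) ≈ 5.465 (= sqrt(largest eigenvalue of A^T A))

||A||_2 = sigma_max(A) = sqrt(lambda_max(A^T A)). Form the symmetric matrix M = A^T A =
[[29, 5],
 [5, 1]].
Its characteristic polynomial (trace, determinant of M give the coefficients) is
  p(λ) = det(λ I - M) = λ^2 - 30λ + 4.
For λ^2 - 30λ + 4 the discriminant is 884. It is nonnegative but not a perfect square, so the roots are real and irrational: λ = (30 ± sqrt(884))/2 ≈ 29.8661, 0.1339.
So the eigenvalues of A^T A are ≈ 0.1339, 29.8661 (all ≥ 0, as they must be for A^T A). The largest is λ_max = (30 + sqrt(884))/2 ≈ 29.8661, hence ||A||_2 = sqrt(λ_max) = sqrt((30 + sqrt(884))/2) ≈ 5.465.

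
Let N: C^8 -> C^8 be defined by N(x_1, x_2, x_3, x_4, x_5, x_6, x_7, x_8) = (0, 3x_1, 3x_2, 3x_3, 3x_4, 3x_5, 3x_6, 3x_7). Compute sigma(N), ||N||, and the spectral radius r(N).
sigma(N) = {0}; ||N|| = 3; r(N) = 0. (N is nilpotent with N^8 = 0.)

On C^8, N is a strictly lower-triangular matrix with 3 on the subdiagonal and zeros elsewhere, so its characteristic polynomial is lambda^8 and every eigenvalue is 0: sigma(N) = {0}. For the operator norm, N e_i = 3e_{i+1} for i = 1, ..., 7 and N e_8 = 0, so the singular values of N are 3 (with multiplicity 7) and 0; hence ||N|| = 3. The spectral radius r(N) = max|lambda| = 0. Note ||N|| > r(N) — characteristic of non-normal nilpotent operators. Indeed N^8 = 0.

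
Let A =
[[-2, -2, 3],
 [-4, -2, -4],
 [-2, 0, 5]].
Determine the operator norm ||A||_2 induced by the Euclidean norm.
||A||_2 ≈ 7.0788 (= sqrt(largest eigenvalue of A^T A))

||A||_2 = sigma_max(A) = sqrt(lambda_max(A^T A)). Form the symmetric matrix M = A^T A =
[[24, 12, 0],
 [12, 8, 2],
 [0, 2, 50]].
Its characteristic polynomial (trace, sum of principal 2x2 minors, determinant of M give the coefficients) is
  p(λ) = det(λ I - M) = λ^3 - 82λ^2 + 1644λ - 2304.
No integer candidate from the rational root theorem (±divisors of 2304) is a root, so the roots are irrational. The cubic discriminant is Δ = 766027584 > 0, so there are three distinct real roots. p(1) = -741 and p(2) = 664 have opposite signs, so a root lies in (1, 2); Newton's method refines it to λ ≈ 1.5136. p(30) = 216 and p(31) = -351 have opposite signs, so a root lies in (30, 31); Newton's method refines it to λ ≈ 30.3771. p(50) = -104 and p(51) = 909 have opposite signs, so a root lies in (50, 51); Newton's method refines it to λ ≈ 50.1093. Check (Vieta): the three roots sum to 82, matching tr M = 82.
So the eigenvalues of A^T A are ≈ 1.5136, 30.3771, 50.1093 (all ≥ 0, as they must be for A^T A). The largest is λ_max ≈ 50.1093, hence ||A||_2 = sqrt(λ_max) ≈ 7.0788.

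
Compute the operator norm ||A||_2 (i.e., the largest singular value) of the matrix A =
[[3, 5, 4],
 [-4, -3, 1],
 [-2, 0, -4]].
||A||_2 ≈ 8.5108 (= sqrt(largest eigenvalue of A^T A))

||A||_2 = sigma_max(A) = sqrt(lambda_max(A^T A)). Form the symmetric matrix M = A^T A =
[[29, 27, 16],
 [27, 34, 17],
 [16, 17, 33]].
Its characteristic polynomial (trace, sum of principal 2x2 minors, determinant of M give the coefficients) is
  p(λ) = det(λ I - M) = λ^3 - 96λ^2 + 1791λ - 6084.
No integer candidate from the rational root theorem (±divisors of 6084) is a root, so the roots are irrational. The cubic discriminant is Δ = 2880874836 > 0, so there are three distinct real roots. p(4) = -392 and p(5) = 596 have opposite signs, so a root lies in (4, 5); Newton's method refines it to λ ≈ 4.3771. p(19) = 148 and p(20) = -664 have opposite signs, so a root lies in (19, 20); Newton's method refines it to λ ≈ 19.1894. p(72) = -1548 and p(73) = 2092 have opposite signs, so a root lies in (72, 73); Newton's method refines it to λ ≈ 72.4335. Check (Vieta): the three roots sum to 96, matching tr M = 96.
So the eigenvalues of A^T A are ≈ 4.3771, 19.1894, 72.4335 (all ≥ 0, as they must be for A^T A). The largest is λ_max ≈ 72.4335, hence ||A||_2 = sqrt(λ_max) ≈ 8.5108.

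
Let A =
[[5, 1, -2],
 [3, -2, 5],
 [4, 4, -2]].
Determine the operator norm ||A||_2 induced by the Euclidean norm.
||A||_2 ≈ 7.8375 (= sqrt(largest eigenvalue of A^T A))

||A||_2 = sigma_max(A) = sqrt(lambda_max(A^T A)). Form the symmetric matrix M = A^T A =
[[50, 15, -3],
 [15, 21, -20],
 [-3, -20, 33]].
Its characteristic polynomial (trace, sum of principal 2x2 minors, determinant of M give the coefficients) is
  p(λ) = det(λ I - M) = λ^3 - 104λ^2 + 2759λ - 8836.
No integer candidate from the rational root theorem (±divisors of 8836) is a root, so the roots are irrational. The cubic discriminant is Δ = 2096723700 > 0, so there are three distinct real roots. p(3) = -1468 and p(4) = 600 have opposite signs, so a root lies in (3, 4); Newton's method refines it to λ ≈ 3.7004. p(38) = 702 and p(39) = -100 have opposite signs, so a root lies in (38, 39); Newton's method refines it to λ ≈ 38.8737. p(61) = -540 and p(62) = 774 have opposite signs, so a root lies in (61, 62); Newton's method refines it to λ ≈ 61.4259. Check (Vieta): the three roots sum to 104, matching tr M = 104.
So the eigenvalues of A^T A are ≈ 3.7004, 38.8737, 61.4259 (all ≥ 0, as they must be for A^T A). The largest is λ_max ≈ 61.4259, hence ||A||_2 = sqrt(λ_max) ≈ 7.8375.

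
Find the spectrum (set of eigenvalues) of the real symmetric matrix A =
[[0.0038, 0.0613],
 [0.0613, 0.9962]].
sigma(A) ≈ {0, 1}

A is real symmetric, so its spectrum consists of real eigenvalues. Expanding the characteristic polynomial of the displayed matrix gives
  det(λ I - A) = p(λ) = λ^2 + (-1)λ + (0).
Solving p(λ) = 0 yields eigenvalues ≈ 0, 1. (A is shown rounded to 4 decimals, so these recover the underlying integer eigenvalues to within that precision.)
Verification: the trace of A = 1 equals the sum of eigenvalues 1, and det(A) ≈ 0.0000 matches the eigenvalue product 0.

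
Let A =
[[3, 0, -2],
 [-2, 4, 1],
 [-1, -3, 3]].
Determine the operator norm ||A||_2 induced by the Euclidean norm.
||A||_2 = sqrt((28 + sqrt(684))/2) ≈ 5.2035 (= sqrt(largest eigenvalue of A^T A))

||A||_2 = sigma_max(A) = sqrt(lambda_max(A^T A)). Form the symmetric matrix M = A^T A =
[[14, -5, -11],
 [-5, 25, -5],
 [-11, -5, 14]].
Its characteristic polynomial (trace, sum of principal 2x2 minors, determinant of M give the coefficients) is
  p(λ) = det(λ I - M) = λ^3 - 53λ^2 + 725λ - 625.
By the rational root theorem any rational root is an integer divisor of 625. Testing λ = 25: p(25) = 15625 - 33125 + 18125 - 625 = 0, so λ = 25 is a root. Dividing out (λ - 25) leaves p(λ) = (λ - 25)(λ^2 - 28λ + 25). For λ^2 - 28λ + 25 the discriminant is 684. It is nonnegative but not a perfect square, so the roots are real and irrational: λ = (28 ± sqrt(684))/2 ≈ 27.0767, 0.9233.
So the eigenvalues of A^T A are ≈ 0.9233, 25, 27.0767 (all ≥ 0, as they must be for A^T A). The largest is λ_max = (28 + sqrt(684))/2 ≈ 27.0767, hence ||A||_2 = sqrt(λ_max) = sqrt((28 + sqrt(684))/2) ≈ 5.2035.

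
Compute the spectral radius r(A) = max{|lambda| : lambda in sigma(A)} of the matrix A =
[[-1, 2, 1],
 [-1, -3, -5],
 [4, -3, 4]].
r(A) ≈ 5.6368

The eigenvalues of A are the roots of its characteristic polynomial. With M = A (coefficients from the trace, the sum of principal 2x2 minors, and det A):
  p(λ) = det(λ I - M) = λ^3 - 30λ - 10.
No integer candidate from the rational root theorem (±divisors of 10) is a root, so the roots are irrational. The cubic discriminant is Δ = 105300 > 0, so there are three distinct real roots. p(-6) = -46 and p(-5) = 15 have opposite signs, so a root lies in (-6, -5); Newton's method refines it to λ ≈ -5.3023. p(-1) = 19 and p(0) = -10 have opposite signs, so a root lies in (-1, 0); Newton's method refines it to λ ≈ -0.3346. p(5) = -35 and p(6) = 26 have opposite signs, so a root lies in (5, 6); Newton's method refines it to λ ≈ 5.6368. Check (Vieta): the three roots sum to 0, matching tr M = 0.
Thus the eigenvalues (to 4 decimals) are -5.3023 (modulus 5.3023); -0.3346 (modulus 0.3346); 5.6368 (modulus 5.6368). The spectral radius is the largest modulus: r(A) ≈ 5.6368. (Cross-check: r(A) ≤ ||A||_2 ≈ 7.3051; equality holds whenever A is normal, though it can also hold for some non-normal A.)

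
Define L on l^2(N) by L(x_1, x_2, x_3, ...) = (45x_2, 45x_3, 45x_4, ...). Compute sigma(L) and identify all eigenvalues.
sigma(L) = closed disk {z in C : |z| ≤ 45}; sigma_p(L) = open disk {z in C : |z| < 45}

Note L = 45·V where V is the unit left shift (V x)_k = x_{k+1}; so sigma(L) = 45·sigma(V) and ||L|| = 45||V||. ||L x||^2 = 2025sum_{k≥2} |x_k|^2 ≤ 2025||x||^2, with equality on {x : x_1 = 0}, so ||L|| = 45. For any lambda with |lambda| < 45, set r = lambda/45 (|r| < 1); the vector x = (1, r, r^2, ...) is in l^2 and satisfies L x = 45(r, r^2, ...) = lambda x, so lambda is an eigenvalue. On the boundary |lambda| = 45 the geometric series diverges, so no l^2 eigenvector exists, but these lambda lie in the approximate point spectrum. Hence sigma(L) is the closed disk of radius 45 and sigma_p(L) is the open disk.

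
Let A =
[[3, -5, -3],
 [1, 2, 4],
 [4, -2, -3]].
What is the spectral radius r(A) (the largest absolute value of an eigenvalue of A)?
r(A) ≈ 5.0796

The eigenvalues of A are the roots of its characteristic polynomial. With M = A (coefficients from the trace, the sum of principal 2x2 minors, and det A):
  p(λ) = det(λ I - M) = λ^3 - 2λ^2 + 16λ + 59.
No integer candidate from the rational root theorem (±divisors of 59) is a root, so the roots are irrational. The cubic discriminant is Δ = -141443 < 0, so there is one real root and a complex-conjugate pair. p(-3) = -34 and p(-2) = 11 have opposite signs, so a root lies in (-3, -2); Newton's method refines it to λ ≈ -2.2866. Dividing out (λ - (-2.2866)) leaves approximately λ^2 - 4.2866λ + 25.802. For λ^2 - 4.2866λ + 25.802 the discriminant is -84.8328. It is negative, so the remaining roots are the complex-conjugate pair λ ≈ 2.1433 ± 4.6052i. Their product equals the constant term, so |λ|^2 ≈ 25.802 and |λ| ≈ 5.0796.
Thus the eigenvalues (to 4 decimals) are -2.2866 (modulus 2.2866); 2.1433 ± 4.6052i (modulus 5.0796). The spectral radius is the largest modulus: r(A) ≈ 5.0796. (Cross-check: r(A) ≤ ||A||_2 ≈ 8.7603; equality holds whenever A is normal, though it can also hold for some non-normal A.)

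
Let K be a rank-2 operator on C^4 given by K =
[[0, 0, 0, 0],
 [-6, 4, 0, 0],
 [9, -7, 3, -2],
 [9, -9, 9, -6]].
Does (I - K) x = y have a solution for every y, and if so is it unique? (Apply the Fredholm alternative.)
(I - K) is invertible (det(I - K) = -12 ≠ 0), so for every y in C^4 the equation (I - K) x = y has a unique solution.

K has rank 2 and factors as K = U V^T = u1 v1^T + u2 v2^T with u1 = (0, 2, -2, 0), v1 = (0, -1, 3, -2), u2 = (0, 2, -3, -3), v2 = (-3, 3, -3, 2) (multiplying out reproduces the displayed K). The nonzero eigenvalues of U V^T coincide with those of the 2 x 2 matrix G = V^T U = [[v1·u1, v1·u2], [v2·u1, v2·u2]] = [[-8, -5], [12, 9]], and by the Sylvester determinant identity det(I_4 - U V^T) = det(I_2 - V^T U) = det([[9, 5], [-12, -8]]) = (9)(-8) - (5)(-12) = -12. (Direct check: I - K =
[[1, 0, 0, 0],
 [6, -3, 0, 0],
 [-9, 7, -2, 2],
 [-9, 9, -9, 7]]
has determinant -12.) The finite-dimensional Fredholm alternative says: either (I - K) is invertible, or ker(I - K) ≠ {0} and then range(I - K) = ker((I - K)^*)^⊥, with dim ker(I - K) = dim ker((I - K)^*). Since det(I - K) ≠ 0, 1 is not an eigenvalue of K and ker(I - K) = {0}, so we are in the first case: for every y there is a unique x = (I - K)^(-1) y. (Explicitly, by the Woodbury identity, (I - U V^T)^(-1) = I + U (I_2 - G)^(-1) V^T.)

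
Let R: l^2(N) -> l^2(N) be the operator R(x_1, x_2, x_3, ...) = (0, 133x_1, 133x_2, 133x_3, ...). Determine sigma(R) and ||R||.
sigma(R) = closed disk {z in C : |z| ≤ 133}; ||R|| = 133

Note R = 133·U where U is the unit right shift (U x)_k = x_{k-1} (with x_0 := 0); so ||R|| = 133||U|| and sigma(R) = 133·sigma(U). ||R x||^2 = sum_{k≥1} |133x_k|^2 = 17689||x||^2, so ||R|| = 133 and sigma(R) ⊂ {|z| ≤ 133}. For any |lambda| < 133, the equation (R - lambda I) x = 0 forces x_1 = 0, then 133x_k = lambda x_{k+1} ⇒ x = 0, so R has no eigenvalues. But (R - lambda I) is not surjective for |lambda| < 133: solving (R - lambda I) x = e_1 would require x_n proportional to (lambda/133)^(-n), which is not in l^2. So every |lambda| < 133 lies in the residual spectrum. The boundary |lambda| = 133 is in the approximate point spectrum (the spectrum is closed). Hence sigma(R) is the closed disk of radius 133.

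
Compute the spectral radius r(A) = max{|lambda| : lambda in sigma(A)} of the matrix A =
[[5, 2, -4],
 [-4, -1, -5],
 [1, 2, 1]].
r(A) ≈ 4.1609

The eigenvalues of A are the roots of its characteristic polynomial. With M = A (coefficients from the trace, the sum of principal 2x2 minors, and det A):
  p(λ) = det(λ I - M) = λ^3 - 5λ^2 + 21λ - 71.
No integer candidate from the rational root theorem (±divisors of 71) is a root, so the roots are irrational. The cubic discriminant is Δ = -63436 < 0, so there is one real root and a complex-conjugate pair. p(4) = -3 and p(5) = 34 have opposite signs, so a root lies in (4, 5); Newton's method refines it to λ ≈ 4.101. Dividing out (λ - (4.101)) leaves approximately λ^2 - 0.899λ + 17.313. For λ^2 - 0.899λ + 17.313 the discriminant is -68.4439. It is negative, so the remaining roots are the complex-conjugate pair λ ≈ 0.4495 ± 4.1365i. Their product equals the constant term, so |λ|^2 ≈ 17.313 and |λ| ≈ 4.1609.
Thus the eigenvalues (to 4 decimals) are 4.101 (modulus 4.101); 0.4495 ± 4.1365i (modulus 4.1609). The spectral radius is the largest modulus: r(A) ≈ 4.1609. (Cross-check: r(A) ≤ ||A||_2 ≈ 6.9664; equality holds whenever A is normal, though it can also hold for some non-normal A.)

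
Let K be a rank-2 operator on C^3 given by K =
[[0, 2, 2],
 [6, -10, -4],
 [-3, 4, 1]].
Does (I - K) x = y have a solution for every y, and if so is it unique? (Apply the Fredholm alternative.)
(I - K) is invertible (det(I - K) = 10 ≠ 0), so for every y in C^3 the equation (I - K) x = y has a unique solution.

K has rank 2 and factors as K = U V^T = u1 v1^T + u2 v2^T with u1 = (0, 2, -1), v1 = (3, -2, 1), u2 = (1, -3, 1), v2 = (0, 2, 2) (multiplying out reproduces the displayed K). The nonzero eigenvalues of U V^T coincide with those of the 2 x 2 matrix G = V^T U = [[v1·u1, v1·u2], [v2·u1, v2·u2]] = [[-5, 10], [2, -4]], and by the Sylvester determinant identity det(I_3 - U V^T) = det(I_2 - V^T U) = det([[6, -10], [-2, 5]]) = (6)(5) - (-10)(-2) = 10. (Direct check: I - K =
[[1, -2, -2],
 [-6, 11, 4],
 [3, -4, 0]]
has determinant 10.) The finite-dimensional Fredholm alternative says: either (I - K) is invertible, or ker(I - K) ≠ {0} and then range(I - K) = ker((I - K)^*)^⊥, with dim ker(I - K) = dim ker((I - K)^*). Since det(I - K) ≠ 0, 1 is not an eigenvalue of K and ker(I - K) = {0}, so we are in the first case: for every y there is a unique x = (I - K)^(-1) y. (Explicitly, by the Woodbury identity, (I - U V^T)^(-1) = I + U (I_2 - G)^(-1) V^T.)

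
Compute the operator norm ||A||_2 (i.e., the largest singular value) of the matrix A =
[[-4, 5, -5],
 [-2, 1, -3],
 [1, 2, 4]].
||A||_2 ≈ 9.1232 (= sqrt(largest eigenvalue of A^T A))

||A||_2 = sigma_max(A) = sqrt(lambda_max(A^T A)). Form the symmetric matrix M = A^T A =
[[21, -20, 30],
 [-20, 30, -20],
 [30, -20, 50]].
Its characteristic polynomial (trace, sum of principal 2x2 minors, determinant of M give the coefficients) is
  p(λ) = det(λ I - M) = λ^3 - 101λ^2 + 1480λ - 100.
No integer candidate from the rational root theorem (±divisors of 100) is a root, so the roots are irrational. The cubic discriminant is Δ = 9233776000 > 0, so there are three distinct real roots. p(0) = -100 and p(1) = 1280 have opposite signs, so a root lies in (0, 1); Newton's method refines it to λ ≈ 0.0679. p(17) = 784 and p(18) = -352 have opposite signs, so a root lies in (17, 18); Newton's method refines it to λ ≈ 17.6991. p(83) = -1262 and p(84) = 4268 have opposite signs, so a root lies in (83, 84); Newton's method refines it to λ ≈ 83.233. Check (Vieta): the three roots sum to 101, matching tr M = 101.
So the eigenvalues of A^T A are ≈ 0.0679, 17.6991, 83.233 (all ≥ 0, as they must be for A^T A). The largest is λ_max ≈ 83.233, hence ||A||_2 = sqrt(λ_max) ≈ 9.1232.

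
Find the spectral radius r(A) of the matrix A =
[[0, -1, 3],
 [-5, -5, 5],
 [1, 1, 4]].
r(A) ≈ 6.5865

The eigenvalues of A are the roots of its characteristic polynomial. With M = A (coefficients from the trace, the sum of principal 2x2 minors, and det A):
  p(λ) = det(λ I - M) = λ^3 + λ^2 - 33λ + 25.
No integer candidate from the rational root theorem (±divisors of 25) is a root, so the roots are irrational. The cubic discriminant is Δ = 113012 > 0, so there are three distinct real roots. p(-7) = -38 and p(-6) = 43 have opposite signs, so a root lies in (-7, -6); Newton's method refines it to λ ≈ -6.5865. p(0) = 25 and p(1) = -6 have opposite signs, so a root lies in (0, 1); Newton's method refines it to λ ≈ 0.7916. p(4) = -27 and p(5) = 10 have opposite signs, so a root lies in (4, 5); Newton's method refines it to λ ≈ 4.7949. Check (Vieta): the three roots sum to -1, matching tr M = -1.
Thus the eigenvalues (to 4 decimals) are -6.5865 (modulus 6.5865); 0.7916 (modulus 0.7916); 4.7949 (modulus 4.7949). The spectral radius is the largest modulus: r(A) ≈ 6.5865. (Cross-check: r(A) ≤ ||A||_2 ≈ 9.1178; equality holds whenever A is normal, though it can also hold for some non-normal A.)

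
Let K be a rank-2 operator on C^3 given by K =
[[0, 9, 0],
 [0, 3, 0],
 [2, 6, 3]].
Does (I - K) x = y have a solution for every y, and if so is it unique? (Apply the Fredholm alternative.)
(I - K) is invertible (det(I - K) = 4 ≠ 0), so for every y in C^3 the equation (I - K) x = y has a unique solution.

K has rank 2 and factors as K = U V^T = u1 v1^T + u2 v2^T with u1 = (0, 0, -1), v1 = (-2, 0, -3), u2 = (3, 1, 2), v2 = (0, 3, 0) (multiplying out reproduces the displayed K). The nonzero eigenvalues of U V^T coincide with those of the 2 x 2 matrix G = V^T U = [[v1·u1, v1·u2], [v2·u1, v2·u2]] = [[3, -12], [0, 3]], and by the Sylvester determinant identity det(I_3 - U V^T) = det(I_2 - V^T U) = det([[-2, 12], [0, -2]]) = (-2)(-2) - (12)(0) = 4. (Direct check: I - K =
[[1, -9, 0],
 [0, -2, 0],
 [-2, -6, -2]]
has determinant 4.) The finite-dimensional Fredholm alternative says: either (I - K) is invertible, or ker(I - K) ≠ {0} and then range(I - K) = ker((I - K)^*)^⊥, with dim ker(I - K) = dim ker((I - K)^*). Since det(I - K) ≠ 0, 1 is not an eigenvalue of K and ker(I - K) = {0}, so we are in the first case: for every y there is a unique x = (I - K)^(-1) y. (Explicitly, by the Woodbury identity, (I - U V^T)^(-1) = I + U (I_2 - G)^(-1) V^T.)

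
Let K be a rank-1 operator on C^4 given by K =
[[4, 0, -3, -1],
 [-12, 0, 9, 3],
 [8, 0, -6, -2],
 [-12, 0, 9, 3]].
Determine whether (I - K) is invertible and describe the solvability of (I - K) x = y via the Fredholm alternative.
(I - K) is singular (det(I - K) = 0, i.e. 1 ∈ sigma(K)). (I - K) x = y is solvable iff y ⊥ ker((I - K)^*) = span{(4, 0, -3, -1)}, i.e. iff 4y_1 - 3y_3 - y_4 = 0. When solvable, the solutions are x = y + c·(1, -3, 2, -3), c arbitrary (ker(I - K) = span{(1, -3, 2, -3)}, dimension 1).

K has rank 1, so it is an outer product K = u v^T: every row of K is a multiple of one row vector. Reading off the entries, u = (1, -3, 2, -3) and v = (4, 0, -3, -1) (row i of K equals u_i·v^T). A rank-one matrix u v^T satisfies K u = u (v·u) and kills the (3)-dimensional subspace v^⊥, so its characteristic polynomial is lambda^3 (lambda - v·u) with v·u = tr K = 1. Hence the eigenvalues of I - K are 1 (multiplicity 3) and 1 - (1) = 0, so det(I - K) = 0. (Direct check: I - K =
[[-3, 0, 3, 1],
 [12, 1, -9, -3],
 [-8, 0, 7, 2],
 [12, 0, -9, -2]]
has determinant 0.) So 1 is an eigenvalue of K and (I - K) is not invertible. The finite-dimensional Fredholm alternative says: either (I - K) is invertible, or ker(I - K) ≠ {0} and then range(I - K) = ker((I - K)^*)^⊥, with dim ker(I - K) = dim ker((I - K)^*). We are in the second case, so we need both kernels. Kernel of I - K: (I - K) u = u - u (v·u) = u - u = 0, so ker(I - K) = span{u} = span{(1, -3, 2, -3)} (it is exactly 1-dimensional because rank(I - K) = 3). Kernel of the adjoint: K is real, so (I - K)^* = I - K^T = I - v u^T, and (I - v u^T) v = v - v (u·v) = 0; hence ker((I - K)^*) = span{v} = span{(4, 0, -3, -1)}. Therefore (I - K) x = y is solvable iff <y, v> = 0, i.e. iff 4y_1 - 3y_3 - y_4 = 0. When this holds, K y = u (v·y) = 0, so (I - K) y = y and x = y is a particular solution; the full solution set is the line x = y + c·u = y + c·(1, -3, 2, -3), c ∈ C.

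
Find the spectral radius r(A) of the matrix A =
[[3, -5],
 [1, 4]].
r(A) = sqrt(17) ≈ 4.1231

The eigenvalues of A are the roots of its characteristic polynomial. With M = A (coefficients from the trace and determinant):
  p(λ) = det(λ I - M) = λ^2 - 7λ + 17.
For λ^2 - 7λ + 17 the discriminant is -19. It is negative, so the roots are the complex-conjugate pair λ = 7/2 ± (sqrt(19)/2) i ≈ 3.5 ± 2.1794i. For a conjugate pair the product of the roots equals the constant term, so |λ|^2 = 17 and |λ| = sqrt(17) ≈ 4.1231.
Thus the eigenvalues (to 4 decimals) are 3.5 ± 2.1794i (modulus 4.1231). The spectral radius is the largest modulus: r(A) = sqrt(17) ≈ 4.1231. (Cross-check: r(A) ≤ ||A||_2 ≈ 6.6713; equality holds whenever A is normal, though it can also hold for some non-normal A.)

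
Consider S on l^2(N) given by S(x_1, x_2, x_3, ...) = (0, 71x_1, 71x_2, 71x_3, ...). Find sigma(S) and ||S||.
sigma(S) = closed disk {z in C : |z| ≤ 71}; ||S|| = 71

Note S = 71·U where U is the unit right shift (U x)_k = x_{k-1} (with x_0 := 0); so ||S|| = 71||U|| and sigma(S) = 71·sigma(U). ||S x||^2 = sum_{k≥1} |71x_k|^2 = 5041||x||^2, so ||S|| = 71 and sigma(S) ⊂ {|z| ≤ 71}. For any |lambda| < 71, the equation (S - lambda I) x = 0 forces x_1 = 0, then 71x_k = lambda x_{k+1} ⇒ x = 0, so S has no eigenvalues. But (S - lambda I) is not surjective for |lambda| < 71: solving (S - lambda I) x = e_1 would require x_n proportional to (lambda/71)^(-n), which is not in l^2. So every |lambda| < 71 lies in the residual spectrum. The boundary |lambda| = 71 is in the approximate point spectrum (the spectrum is closed). Hence sigma(S) is the closed disk of radius 71.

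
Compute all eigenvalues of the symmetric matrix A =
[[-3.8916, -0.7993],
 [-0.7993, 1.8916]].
sigma(A) ≈ {-4, 2}

A is real symmetric, so its spectrum consists of real eigenvalues. Expanding the characteristic polynomial of the displayed matrix gives
  det(λ I - A) = p(λ) = λ^2 + (2)λ + (-8).
Solving p(λ) = 0 yields eigenvalues ≈ -4, 2. (A is shown rounded to 4 decimals, so these recover the underlying integer eigenvalues to within that precision.)
Verification: the trace of A = -2 equals the sum of eigenvalues -2, and det(A) ≈ -8.0002 matches the eigenvalue product -8.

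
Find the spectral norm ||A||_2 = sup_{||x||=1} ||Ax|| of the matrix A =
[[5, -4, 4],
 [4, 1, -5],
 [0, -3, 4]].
||A||_2 ≈ 8.9427 (= sqrt(largest eigenvalue of A^T A))

||A||_2 = sigma_max(A) = sqrt(lambda_max(A^T A)). Form the symmetric matrix M = A^T A =
[[41, -16, 0],
 [-16, 26, -33],
 [0, -33, 57]].
Its characteristic polynomial (trace, sum of principal 2x2 minors, determinant of M give the coefficients) is
  p(λ) = det(λ I - M) = λ^3 - 124λ^2 + 3540λ - 1521.
No integer candidate from the rational root theorem (±divisors of 1521) is a root, so the roots are irrational. The cubic discriminant is Δ = 15593909157 > 0, so there are three distinct real roots. p(0) = -1521 and p(1) = 1896 have opposite signs, so a root lies in (0, 1); Newton's method refines it to λ ≈ 0.4363. p(43) = 930 and p(44) = -641 have opposite signs, so a root lies in (43, 44); Newton's method refines it to λ ≈ 43.591. p(79) = -2706 and p(80) = 79 have opposite signs, so a root lies in (79, 80); Newton's method refines it to λ ≈ 79.9727. Check (Vieta): the three roots sum to 124, matching tr M = 124.
So the eigenvalues of A^T A are ≈ 0.4363, 43.591, 79.9727 (all ≥ 0, as they must be for A^T A). The largest is λ_max ≈ 79.9727, hence ||A||_2 = sqrt(λ_max) ≈ 8.9427.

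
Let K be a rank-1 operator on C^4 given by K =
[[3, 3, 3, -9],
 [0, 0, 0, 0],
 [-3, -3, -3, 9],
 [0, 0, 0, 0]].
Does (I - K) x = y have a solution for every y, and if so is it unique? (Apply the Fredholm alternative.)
(I - K) is invertible (det(I - K) = 1 ≠ 0), so for every y in C^4 the equation (I - K) x = y has a unique solution.

K has rank 1, so it is an outer product K = u v^T: every row of K is a multiple of one row vector. Reading off the entries, u = (-3, 0, 3, 0) and v = (-1, -1, -1, 3) (row i of K equals u_i·v^T). A rank-one matrix u v^T satisfies K u = u (v·u) and kills the (3)-dimensional subspace v^⊥, so its characteristic polynomial is lambda^3 (lambda - v·u) with v·u = tr K = 0. Hence the eigenvalues of I - K are 1 (multiplicity 3) and 1 - (0) = 1, so det(I - K) = 1. (Direct check: I - K =
[[-2, -3, -3, 9],
 [0, 1, 0, 0],
 [3, 3, 4, -9],
 [0, 0, 0, 1]]
has determinant 1.) The finite-dimensional Fredholm alternative says: either (I - K) is invertible, or ker(I - K) ≠ {0} and then range(I - K) = ker((I - K)^*)^⊥, with dim ker(I - K) = dim ker((I - K)^*). Since det(I - K) ≠ 0, 1 is not an eigenvalue of K and ker(I - K) = {0}, so we are in the first case: for every y there is a unique x = (I - K)^(-1) y. Explicitly, by the Sherman–Morrison formula, (I - u v^T)^(-1) = I + u v^T/(1 - v·u), i.e. (I - K)^(-1) = I + K.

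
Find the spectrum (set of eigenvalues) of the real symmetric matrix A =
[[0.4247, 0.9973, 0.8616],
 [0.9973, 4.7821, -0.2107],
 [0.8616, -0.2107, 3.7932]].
sigma(A) ≈ {0, 4, 5}

A is real symmetric, so its spectrum consists of real eigenvalues. Expanding the characteristic polynomial of the displayed matrix gives
  det(λ I - A) = p(λ) = λ^3 + (-9)λ^2 + (20)λ + (0).
Solving p(λ) = 0 yields eigenvalues ≈ 0, 4, 5. (A is shown rounded to 4 decimals, so these recover the underlying integer eigenvalues to within that precision.)
Verification: the trace of A = 9 equals the sum of eigenvalues 9, and det(A) ≈ 0.0001 matches the eigenvalue product 0.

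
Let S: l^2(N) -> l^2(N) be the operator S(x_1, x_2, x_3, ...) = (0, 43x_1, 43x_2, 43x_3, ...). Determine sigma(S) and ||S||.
sigma(S) = closed disk {z in C : |z| ≤ 43}; ||S|| = 43

Note S = 43·U where U is the unit right shift (U x)_k = x_{k-1} (with x_0 := 0); so ||S|| = 43||U|| and sigma(S) = 43·sigma(U). ||S x||^2 = sum_{k≥1} |43x_k|^2 = 1849||x||^2, so ||S|| = 43 and sigma(S) ⊂ {|z| ≤ 43}. For any |lambda| < 43, the equation (S - lambda I) x = 0 forces x_1 = 0, then 43x_k = lambda x_{k+1} ⇒ x = 0, so S has no eigenvalues. But (S - lambda I) is not surjective for |lambda| < 43: solving (S - lambda I) x = e_1 would require x_n proportional to (lambda/43)^(-n), which is not in l^2. So every |lambda| < 43 lies in the residual spectrum. The boundary |lambda| = 43 is in the approximate point spectrum (the spectrum is closed). Hence sigma(S) is the closed disk of radius 43.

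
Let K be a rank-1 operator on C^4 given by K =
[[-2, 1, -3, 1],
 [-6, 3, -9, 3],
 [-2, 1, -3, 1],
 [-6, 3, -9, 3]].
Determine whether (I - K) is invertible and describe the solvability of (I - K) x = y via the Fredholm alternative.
(I - K) is singular (det(I - K) = 0, i.e. 1 ∈ sigma(K)). (I - K) x = y is solvable iff y ⊥ ker((I - K)^*) = span{(-2, 1, -3, 1)}, i.e. iff -2y_1 + y_2 - 3y_3 + y_4 = 0. When solvable, the solutions are x = y + c·(1, 3, 1, 3), c arbitrary (ker(I - K) = span{(1, 3, 1, 3)}, dimension 1).

K has rank 1, so it is an outer product K = u v^T: every row of K is a multiple of one row vector. Reading off the entries, u = (1, 3, 1, 3) and v = (-2, 1, -3, 1) (row i of K equals u_i·v^T). A rank-one matrix u v^T satisfies K u = u (v·u) and kills the (3)-dimensional subspace v^⊥, so its characteristic polynomial is lambda^3 (lambda - v·u) with v·u = tr K = 1. Hence the eigenvalues of I - K are 1 (multiplicity 3) and 1 - (1) = 0, so det(I - K) = 0. (Direct check: I - K =
[[3, -1, 3, -1],
 [6, -2, 9, -3],
 [2, -1, 4, -1],
 [6, -3, 9, -2]]
has determinant 0.) So 1 is an eigenvalue of K and (I - K) is not invertible. The finite-dimensional Fredholm alternative says: either (I - K) is invertible, or ker(I - K) ≠ {0} and then range(I - K) = ker((I - K)^*)^⊥, with dim ker(I - K) = dim ker((I - K)^*). We are in the second case, so we need both kernels. Kernel of I - K: (I - K) u = u - u (v·u) = u - u = 0, so ker(I - K) = span{u} = span{(1, 3, 1, 3)} (it is exactly 1-dimensional because rank(I - K) = 3). Kernel of the adjoint: K is real, so (I - K)^* = I - K^T = I - v u^T, and (I - v u^T) v = v - v (u·v) = 0; hence ker((I - K)^*) = span{v} = span{(-2, 1, -3, 1)}. Therefore (I - K) x = y is solvable iff <y, v> = 0, i.e. iff -2y_1 + y_2 - 3y_3 + y_4 = 0. When this holds, K y = u (v·y) = 0, so (I - K) y = y and x = y is a particular solution; the full solution set is the line x = y + c·u = y + c·(1, 3, 1, 3), c ∈ C.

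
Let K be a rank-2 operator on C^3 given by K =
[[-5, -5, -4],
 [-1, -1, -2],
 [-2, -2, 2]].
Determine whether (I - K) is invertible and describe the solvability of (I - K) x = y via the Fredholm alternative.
(I - K) is invertible (det(I - K) = -19 ≠ 0), so for every y in C^3 the equation (I - K) x = y has a unique solution.

K has rank 2 and factors as K = U V^T = u1 v1^T + u2 v2^T with u1 = (-1, 0, -1), v1 = (2, 2, -2), u2 = (-3, -1, 0), v2 = (1, 1, 2) (multiplying out reproduces the displayed K). The nonzero eigenvalues of U V^T coincide with those of the 2 x 2 matrix G = V^T U = [[v1·u1, v1·u2], [v2·u1, v2·u2]] = [[0, -8], [-3, -4]], and by the Sylvester determinant identity det(I_3 - U V^T) = det(I_2 - V^T U) = det([[1, 8], [3, 5]]) = (1)(5) - (8)(3) = -19. (Direct check: I - K =
[[6, 5, 4],
 [1, 2, 2],
 [2, 2, -1]]
has determinant -19.) The finite-dimensional Fredholm alternative says: either (I - K) is invertible, or ker(I - K) ≠ {0} and then range(I - K) = ker((I - K)^*)^⊥, with dim ker(I - K) = dim ker((I - K)^*). Since det(I - K) ≠ 0, 1 is not an eigenvalue of K and ker(I - K) = {0}, so we are in the first case: for every y there is a unique x = (I - K)^(-1) y. (Explicitly, by the Woodbury identity, (I - U V^T)^(-1) = I + U (I_2 - G)^(-1) V^T.)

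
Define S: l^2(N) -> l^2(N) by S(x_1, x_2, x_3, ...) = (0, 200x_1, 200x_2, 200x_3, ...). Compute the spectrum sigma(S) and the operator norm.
sigma(S) = closed disk {z in C : |z| ≤ 200}; ||S|| = 200

Note S = 200·U where U is the unit right shift (U x)_k = x_{k-1} (with x_0 := 0); so ||S|| = 200||U|| and sigma(S) = 200·sigma(U). ||S x||^2 = sum_{k≥1} |200x_k|^2 = 40000||x||^2, so ||S|| = 200 and sigma(S) ⊂ {|z| ≤ 200}. For any |lambda| < 200, the equation (S - lambda I) x = 0 forces x_1 = 0, then 200x_k = lambda x_{k+1} ⇒ x = 0, so S has no eigenvalues. But (S - lambda I) is not surjective for |lambda| < 200: solving (S - lambda I) x = e_1 would require x_n proportional to (lambda/200)^(-n), which is not in l^2. So every |lambda| < 200 lies in the residual spectrum. The boundary |lambda| = 200 is in the approximate point spectrum (the spectrum is closed). Hence sigma(S) is the closed disk of radius 200.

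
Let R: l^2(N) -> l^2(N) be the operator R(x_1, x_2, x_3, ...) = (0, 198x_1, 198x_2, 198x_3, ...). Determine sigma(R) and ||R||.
sigma(R) = closed disk {z in C : |z| ≤ 198}; ||R|| = 198

Note R = 198·U where U is the unit right shift (U x)_k = x_{k-1} (with x_0 := 0); so ||R|| = 198||U|| and sigma(R) = 198·sigma(U). ||R x||^2 = sum_{k≥1} |198x_k|^2 = 39204||x||^2, so ||R|| = 198 and sigma(R) ⊂ {|z| ≤ 198}. For any |lambda| < 198, the equation (R - lambda I) x = 0 forces x_1 = 0, then 198x_k = lambda x_{k+1} ⇒ x = 0, so R has no eigenvalues. But (R - lambda I) is not surjective for |lambda| < 198: solving (R - lambda I) x = e_1 would require x_n proportional to (lambda/198)^(-n), which is not in l^2. So every |lambda| < 198 lies in the residual spectrum. The boundary |lambda| = 198 is in the approximate point spectrum (the spectrum is closed). Hence sigma(R) is the closed disk of radius 198.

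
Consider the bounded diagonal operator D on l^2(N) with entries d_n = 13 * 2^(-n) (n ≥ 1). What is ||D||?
||D|| = 13/2 (attained at n = 1)

For D diagonal, ||D|| = sup_n |d_n|. The sequence d_n = 13 * 2^(-n) is positive and strictly decreasing (ratio 2^(-1) < 1), so the supremum is d_1 = 13/2. Hence ||D|| = 13/2.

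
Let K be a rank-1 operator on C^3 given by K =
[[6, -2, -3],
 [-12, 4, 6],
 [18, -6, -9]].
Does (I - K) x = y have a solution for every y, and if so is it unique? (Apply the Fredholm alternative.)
(I - K) is singular (det(I - K) = 0, i.e. 1 ∈ sigma(K)). (I - K) x = y is solvable iff y ⊥ ker((I - K)^*) = span{(6, -2, -3)}, i.e. iff 6y_1 - 2y_2 - 3y_3 = 0. When solvable, the solutions are x = y + c·(1, -2, 3), c arbitrary (ker(I - K) = span{(1, -2, 3)}, dimension 1).

K has rank 1, so it is an outer product K = u v^T: every row of K is a multiple of one row vector. Reading off the entries, u = (1, -2, 3) and v = (6, -2, -3) (row i of K equals u_i·v^T). A rank-one matrix u v^T satisfies K u = u (v·u) and kills the (2)-dimensional subspace v^⊥, so its characteristic polynomial is lambda^2 (lambda - v·u) with v·u = tr K = 1. Hence the eigenvalues of I - K are 1 (multiplicity 2) and 1 - (1) = 0, so det(I - K) = 0. (Direct check: I - K =
[[-5, 2, 3],
 [12, -3, -6],
 [-18, 6, 10]]
has determinant 0.) So 1 is an eigenvalue of K and (I - K) is not invertible. The finite-dimensional Fredholm alternative says: either (I - K) is invertible, or ker(I - K) ≠ {0} and then range(I - K) = ker((I - K)^*)^⊥, with dim ker(I - K) = dim ker((I - K)^*). We are in the second case, so we need both kernels. Kernel of I - K: (I - K) u = u - u (v·u) = u - u = 0, so ker(I - K) = span{u} = span{(1, -2, 3)} (it is exactly 1-dimensional because rank(I - K) = 2). Kernel of the adjoint: K is real, so (I - K)^* = I - K^T = I - v u^T, and (I - v u^T) v = v - v (u·v) = 0; hence ker((I - K)^*) = span{v} = span{(6, -2, -3)}. Therefore (I - K) x = y is solvable iff <y, v> = 0, i.e. iff 6y_1 - 2y_2 - 3y_3 = 0. When this holds, K y = u (v·y) = 0, so (I - K) y = y and x = y is a particular solution; the full solution set is the line x = y + c·u = y + c·(1, -2, 3), c ∈ C.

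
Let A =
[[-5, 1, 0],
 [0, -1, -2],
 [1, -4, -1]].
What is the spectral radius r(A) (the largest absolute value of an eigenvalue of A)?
r(A) ≈ 5.2063

The eigenvalues of A are the roots of its characteristic polynomial. With M = A (coefficients from the trace, the sum of principal 2x2 minors, and det A):
  p(λ) = det(λ I - M) = λ^3 + 7λ^2 + 3λ - 33.
No integer candidate from the rational root theorem (±divisors of 33) is a root, so the roots are irrational. The cubic discriminant is Δ = 3732 > 0, so there are three distinct real roots. p(-6) = -15 and p(-5) = 2 have opposite signs, so a root lies in (-6, -5); Newton's method refines it to λ ≈ -5.2063. p(-4) = 3 and p(-3) = -6 have opposite signs, so a root lies in (-4, -3); Newton's method refines it to λ ≈ -3.5694. p(1) = -22 and p(2) = 9 have opposite signs, so a root lies in (1, 2); Newton's method refines it to λ ≈ 1.7758. Check (Vieta): the three roots sum to -7, matching tr M = -7.
Thus the eigenvalues (to 4 decimals) are -5.2063 (modulus 5.2063); -3.5694 (modulus 3.5694); 1.7758 (modulus 1.7758). The spectral radius is the largest modulus: r(A) ≈ 5.2063. (Cross-check: r(A) ≤ ||A||_2 ≈ 5.6996; equality holds whenever A is normal, though it can also hold for some non-normal A.)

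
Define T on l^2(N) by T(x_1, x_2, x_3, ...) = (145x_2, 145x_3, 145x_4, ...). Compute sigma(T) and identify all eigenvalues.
sigma(T) = closed disk {z in C : |z| ≤ 145}; sigma_p(T) = open disk {z in C : |z| < 145}

Note T = 145·V where V is the unit left shift (V x)_k = x_{k+1}; so sigma(T) = 145·sigma(V) and ||T|| = 145||V||. ||T x||^2 = 21025sum_{k≥2} |x_k|^2 ≤ 21025||x||^2, with equality on {x : x_1 = 0}, so ||T|| = 145. For any lambda with |lambda| < 145, set r = lambda/145 (|r| < 1); the vector x = (1, r, r^2, ...) is in l^2 and satisfies T x = 145(r, r^2, ...) = lambda x, so lambda is an eigenvalue. On the boundary |lambda| = 145 the geometric series diverges, so no l^2 eigenvector exists, but these lambda lie in the approximate point spectrum. Hence sigma(T) is the closed disk of radius 145 and sigma_p(T) is the open disk.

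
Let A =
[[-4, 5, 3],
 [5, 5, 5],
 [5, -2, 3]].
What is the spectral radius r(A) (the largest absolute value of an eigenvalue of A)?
r(A) ≈ 7.5101

The eigenvalues of A are the roots of its characteristic polynomial. With M = A (coefficients from the trace, the sum of principal 2x2 minors, and det A):
  p(λ) = det(λ I - M) = λ^3 - 4λ^2 - 47λ + 155.
No integer candidate from the rational root theorem (±divisors of 155) is a root, so the roots are irrational. The cubic discriminant is Δ = 366161 > 0, so there are three distinct real roots. p(-7) = -55 and p(-6) = 77 have opposite signs, so a root lies in (-7, -6); Newton's method refines it to λ ≈ -6.6253. p(3) = 5 and p(4) = -33 have opposite signs, so a root lies in (3, 4); Newton's method refines it to λ ≈ 3.1152. p(7) = -27 and p(8) = 35 have opposite signs, so a root lies in (7, 8); Newton's method refines it to λ ≈ 7.5101. Check (Vieta): the three roots sum to 4, matching tr M = 4.
Thus the eigenvalues (to 4 decimals) are -6.6253 (modulus 6.6253); 3.1152 (modulus 3.1152); 7.5101 (modulus 7.5101). The spectral radius is the largest modulus: r(A) ≈ 7.5101. (Cross-check: r(A) ≤ ||A||_2 ≈ 9.6622; equality holds whenever A is normal, though it can also hold for some non-normal A.)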